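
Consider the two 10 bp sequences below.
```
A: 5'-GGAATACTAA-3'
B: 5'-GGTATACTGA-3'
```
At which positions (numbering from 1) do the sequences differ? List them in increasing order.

Differences at position 3 (A→T), position 9 (A→G).

3, 9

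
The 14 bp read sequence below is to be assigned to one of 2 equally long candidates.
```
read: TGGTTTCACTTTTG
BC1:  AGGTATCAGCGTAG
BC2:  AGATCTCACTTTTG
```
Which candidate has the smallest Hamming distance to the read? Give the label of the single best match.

BC1 differs at 6 sites; BC2 differs at 3 sites. The closest is BC2.

BC2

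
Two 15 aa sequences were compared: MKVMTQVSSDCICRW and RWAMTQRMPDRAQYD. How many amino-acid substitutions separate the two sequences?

11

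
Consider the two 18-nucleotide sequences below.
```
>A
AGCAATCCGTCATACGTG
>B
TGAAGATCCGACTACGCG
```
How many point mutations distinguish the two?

10

Comparing position by position, 10 positions differ: 1 (A/T), 3 (C/A), 5 (A/G), 6 (T/A), 7 (C/T), 9 (G/C), 10 (T/G), 11 (C/A), 12 (A/C), 17 (T/C).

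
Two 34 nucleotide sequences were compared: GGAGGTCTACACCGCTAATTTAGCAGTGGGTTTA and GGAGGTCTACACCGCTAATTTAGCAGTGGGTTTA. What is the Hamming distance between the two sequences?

The two sequences are identical at every position.

0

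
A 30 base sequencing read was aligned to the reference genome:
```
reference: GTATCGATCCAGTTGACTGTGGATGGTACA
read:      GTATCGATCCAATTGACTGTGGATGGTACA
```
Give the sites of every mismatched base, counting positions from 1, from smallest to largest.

Differences at site 12 (G→A).

12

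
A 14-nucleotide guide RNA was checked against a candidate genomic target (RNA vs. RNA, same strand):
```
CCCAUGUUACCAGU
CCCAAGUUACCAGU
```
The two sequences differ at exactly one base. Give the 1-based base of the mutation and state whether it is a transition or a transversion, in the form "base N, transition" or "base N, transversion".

base 5, transversion

The sequences differ only at base 5: U→A (pyrimidine→purine), a transversion.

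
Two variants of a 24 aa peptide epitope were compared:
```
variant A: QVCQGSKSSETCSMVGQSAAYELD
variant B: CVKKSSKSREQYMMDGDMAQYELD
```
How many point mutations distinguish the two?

Comparing position by position, 12 residues differ: 1 (Q/C), 3 (C/K), 4 (Q/K), 5 (G/S), 9 (S/R), 11 (T/Q), 12 (C/Y), 13 (S/M), 15 (V/D), 17 (Q/D), 18 (S/M), 20 (A/Q).

12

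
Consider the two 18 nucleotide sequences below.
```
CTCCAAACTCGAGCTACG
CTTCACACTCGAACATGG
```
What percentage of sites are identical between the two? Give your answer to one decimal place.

66.7%

6 positions differ (3, 6, 13, 15, 16, 17), so 12 of 18 match: 12/18 = 66.67%.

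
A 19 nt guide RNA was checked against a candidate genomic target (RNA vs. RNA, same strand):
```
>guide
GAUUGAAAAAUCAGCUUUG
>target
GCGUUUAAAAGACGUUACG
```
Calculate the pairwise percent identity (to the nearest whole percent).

Mismatches at positions 2, 3, 5, 6, 11, 12, 13, 15, 17, 18 (1-based): 10 of 19.
Identical positions: 9/19 = 47.37% → 47%.

47%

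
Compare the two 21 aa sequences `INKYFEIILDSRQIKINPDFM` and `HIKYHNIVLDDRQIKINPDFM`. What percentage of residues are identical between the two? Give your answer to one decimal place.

71.4%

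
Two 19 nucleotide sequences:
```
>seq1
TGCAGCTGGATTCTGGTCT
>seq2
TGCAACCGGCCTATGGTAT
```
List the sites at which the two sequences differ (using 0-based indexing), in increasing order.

4, 6, 9, 10, 12, 17

Scanning 0-based: 4: G/A; 6: T/C; 9: A/C; 10: T/C; 12: C/A; 17: C/A.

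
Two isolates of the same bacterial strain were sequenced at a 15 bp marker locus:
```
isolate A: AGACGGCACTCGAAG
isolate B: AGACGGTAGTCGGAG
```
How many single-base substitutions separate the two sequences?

The sequences differ at sites 7, 9, 13 (1-based) — 3 in total.

3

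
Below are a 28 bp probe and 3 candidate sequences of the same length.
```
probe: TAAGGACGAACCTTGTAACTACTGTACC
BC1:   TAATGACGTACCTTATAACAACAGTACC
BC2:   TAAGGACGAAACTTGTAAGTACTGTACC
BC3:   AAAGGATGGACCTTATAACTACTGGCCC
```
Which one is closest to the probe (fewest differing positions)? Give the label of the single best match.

Hamming distances to probe — BC1: 5; BC2: 2; BC3: 6.
Smallest is BC2 with 2 mismatches.

BC2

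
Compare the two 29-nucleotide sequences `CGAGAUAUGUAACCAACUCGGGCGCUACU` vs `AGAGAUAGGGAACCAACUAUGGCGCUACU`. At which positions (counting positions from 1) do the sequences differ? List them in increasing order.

1, 8, 10, 19, 20

Differences at position 1 (C→A), position 8 (U→G), position 10 (U→G), position 19 (C→A), position 20 (G→U).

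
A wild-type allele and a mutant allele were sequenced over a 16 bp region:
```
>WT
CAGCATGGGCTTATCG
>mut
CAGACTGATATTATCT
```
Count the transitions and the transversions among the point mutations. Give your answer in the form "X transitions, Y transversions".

1 transition, 5 transversions

Transitions (purine↔purine or pyrimidine↔pyrimidine): 8 G→A.
Transversions (purine↔pyrimidine): 4 C→A, 5 A→C, 9 G→T, 10 C→A, 16 G→T.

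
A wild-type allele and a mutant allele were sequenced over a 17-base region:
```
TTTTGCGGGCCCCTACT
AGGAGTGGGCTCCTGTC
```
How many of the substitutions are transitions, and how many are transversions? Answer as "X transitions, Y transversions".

5 transitions, 4 transversions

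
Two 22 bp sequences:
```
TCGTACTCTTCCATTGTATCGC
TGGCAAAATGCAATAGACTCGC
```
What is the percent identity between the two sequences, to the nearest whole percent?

55%

10 positions differ (2, 4, 6, 7, 8, 10, 12, 15, 17, 18), so 12 of 22 match: 12/22 = 54.55%.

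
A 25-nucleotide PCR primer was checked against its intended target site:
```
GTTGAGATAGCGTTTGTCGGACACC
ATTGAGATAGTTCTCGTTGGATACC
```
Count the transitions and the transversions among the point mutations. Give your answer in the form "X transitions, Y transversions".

Transitions (purine↔purine or pyrimidine↔pyrimidine): 1 G→A, 11 C→T, 13 T→C, 15 T→C, 18 C→T, 22 C→T.
Transversions (purine↔pyrimidine): 12 G→T.

6 transitions, 1 transversion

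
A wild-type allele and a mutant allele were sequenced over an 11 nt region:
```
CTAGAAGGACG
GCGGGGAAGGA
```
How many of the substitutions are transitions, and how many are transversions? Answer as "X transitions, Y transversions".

Mismatches (1-based):
base 1: C→G (pyrimidine→purine, transversion)
base 2: T→C (pyrimidine→pyrimidine, transition)
base 3: A→G (purine→purine, transition)
base 5: A→G (purine→purine, transition)
base 6: A→G (purine→purine, transition)
base 7: G→A (purine→purine, transition)
base 8: G→A (purine→purine, transition)
base 9: A→G (purine→purine, transition)
base 10: C→G (pyrimidine→purine, transversion)
base 11: G→A (purine→purine, transition)

8 transitions, 2 transversions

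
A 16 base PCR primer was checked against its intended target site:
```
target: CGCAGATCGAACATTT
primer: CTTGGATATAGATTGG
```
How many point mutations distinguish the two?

10

Comparing position by position, 10 bases differ: 2 (G/T), 3 (C/T), 4 (A/G), 8 (C/A), 9 (G/T), 11 (A/G), 12 (C/A), 13 (A/T), 15 (T/G), 16 (T/G).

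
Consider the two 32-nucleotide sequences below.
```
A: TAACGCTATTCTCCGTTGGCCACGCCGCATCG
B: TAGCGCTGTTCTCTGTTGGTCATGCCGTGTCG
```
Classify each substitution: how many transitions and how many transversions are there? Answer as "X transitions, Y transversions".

Mismatches (1-based):
site 3: A→G (purine→purine, transition)
site 8: A→G (purine→purine, transition)
site 14: C→T (pyrimidine→pyrimidine, transition)
site 20: C→T (pyrimidine→pyrimidine, transition)
site 23: C→T (pyrimidine→pyrimidine, transition)
site 28: C→T (pyrimidine→pyrimidine, transition)
site 29: A→G (purine→purine, transition)

7 transitions, 0 transversions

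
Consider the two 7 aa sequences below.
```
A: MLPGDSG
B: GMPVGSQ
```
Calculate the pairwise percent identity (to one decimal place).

28.6%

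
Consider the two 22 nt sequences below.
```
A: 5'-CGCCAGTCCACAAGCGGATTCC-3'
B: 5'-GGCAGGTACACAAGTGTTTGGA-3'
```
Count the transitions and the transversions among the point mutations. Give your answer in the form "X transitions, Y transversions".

2 transitions, 8 transversions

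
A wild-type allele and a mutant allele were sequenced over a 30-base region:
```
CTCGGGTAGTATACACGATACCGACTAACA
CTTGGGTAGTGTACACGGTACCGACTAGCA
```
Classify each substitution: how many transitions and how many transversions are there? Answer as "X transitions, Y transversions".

4 transitions, 0 transversions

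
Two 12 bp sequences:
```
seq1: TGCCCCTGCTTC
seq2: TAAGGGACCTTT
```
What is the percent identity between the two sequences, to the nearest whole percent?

33%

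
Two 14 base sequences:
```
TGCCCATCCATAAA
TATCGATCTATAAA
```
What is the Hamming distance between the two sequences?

4

The sequences differ at positions 2, 3, 5, 9 (1-based) — 4 in total.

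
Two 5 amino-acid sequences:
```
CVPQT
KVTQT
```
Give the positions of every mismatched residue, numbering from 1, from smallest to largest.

Differences at position 1 (C→K), position 3 (P→T).

1, 3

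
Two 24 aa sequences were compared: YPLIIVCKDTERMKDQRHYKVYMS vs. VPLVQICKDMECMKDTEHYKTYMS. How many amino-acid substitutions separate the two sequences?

Comparing position by position, 9 positions differ: 1 (Y/V), 4 (I/V), 5 (I/Q), 6 (V/I), 10 (T/M), 12 (R/C), 16 (Q/T), 17 (R/E), 21 (V/T).

9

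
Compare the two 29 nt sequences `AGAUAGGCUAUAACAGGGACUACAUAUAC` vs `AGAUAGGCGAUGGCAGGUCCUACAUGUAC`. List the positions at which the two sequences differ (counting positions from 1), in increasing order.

9, 12, 13, 18, 19, 26

Differences at position 9 (U→G), position 12 (A→G), position 13 (A→G), position 18 (G→U), position 19 (A→C), position 26 (A→G).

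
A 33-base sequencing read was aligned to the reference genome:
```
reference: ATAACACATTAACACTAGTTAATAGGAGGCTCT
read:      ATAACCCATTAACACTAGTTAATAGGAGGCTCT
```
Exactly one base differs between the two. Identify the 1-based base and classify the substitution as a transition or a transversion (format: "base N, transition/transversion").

base 6, transversion

Base 6 changes A→C. A is a purine and C is a pyrimidine, so this is a transversion.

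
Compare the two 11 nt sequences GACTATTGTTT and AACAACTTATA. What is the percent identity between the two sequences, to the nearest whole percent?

6 positions differ (1, 4, 6, 8, 9, 11), so 5 of 11 match: 5/11 = 45.45%.

45%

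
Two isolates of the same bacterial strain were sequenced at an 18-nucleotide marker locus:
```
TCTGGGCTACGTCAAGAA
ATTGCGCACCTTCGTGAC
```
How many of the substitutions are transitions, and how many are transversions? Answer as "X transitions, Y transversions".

2 transitions, 7 transversions

Transitions (purine↔purine or pyrimidine↔pyrimidine): 2 C→T, 14 A→G.
Transversions (purine↔pyrimidine): 1 T→A, 5 G→C, 8 T→A, 9 A→C, 11 G→T, 15 A→T, 18 A→C.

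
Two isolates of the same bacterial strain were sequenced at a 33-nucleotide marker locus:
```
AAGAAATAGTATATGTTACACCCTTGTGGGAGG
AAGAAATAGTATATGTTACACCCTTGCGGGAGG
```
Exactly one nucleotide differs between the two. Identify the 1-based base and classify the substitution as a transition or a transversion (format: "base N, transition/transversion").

base 27, transition

Base 27 changes T→C. T is a pyrimidine and C is a pyrimidine, so this is a transition.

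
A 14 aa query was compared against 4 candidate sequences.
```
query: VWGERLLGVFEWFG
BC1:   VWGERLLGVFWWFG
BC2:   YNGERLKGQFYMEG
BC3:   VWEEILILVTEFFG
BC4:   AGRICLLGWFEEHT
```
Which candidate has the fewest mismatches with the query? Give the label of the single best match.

BC1 differs at 1 residue; BC2 differs at 7 residues; BC3 differs at 6 residues; BC4 differs at 9 residues. The closest is BC1.

BC1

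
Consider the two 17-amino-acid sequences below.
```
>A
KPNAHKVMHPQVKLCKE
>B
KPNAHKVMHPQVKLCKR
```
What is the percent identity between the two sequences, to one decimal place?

94.1%

Mismatch at position 17 (1-based): 1 of 17.
Identical positions: 16/17 = 94.12% → 94.1%.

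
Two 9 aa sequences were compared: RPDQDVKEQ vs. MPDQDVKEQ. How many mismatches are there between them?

1

The sequences differ at positions 1 (1-based) — 1 in total.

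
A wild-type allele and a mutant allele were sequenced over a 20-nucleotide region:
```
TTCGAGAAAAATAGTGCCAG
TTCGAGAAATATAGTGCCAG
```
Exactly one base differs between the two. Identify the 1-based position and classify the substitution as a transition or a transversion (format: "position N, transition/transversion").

The sequences differ only at position 10: A→T (purine→pyrimidine), a transversion.

position 10, transversion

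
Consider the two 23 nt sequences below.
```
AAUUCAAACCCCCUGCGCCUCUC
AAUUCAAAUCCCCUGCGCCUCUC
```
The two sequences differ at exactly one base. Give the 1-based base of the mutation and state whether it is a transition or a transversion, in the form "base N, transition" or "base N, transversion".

base 9, transition

The sequences differ only at base 9: C→U (pyrimidine→pyrimidine), a transition.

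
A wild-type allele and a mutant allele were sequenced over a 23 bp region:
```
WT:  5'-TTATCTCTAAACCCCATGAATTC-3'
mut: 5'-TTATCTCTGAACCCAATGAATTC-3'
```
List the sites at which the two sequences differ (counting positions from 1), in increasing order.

9, 15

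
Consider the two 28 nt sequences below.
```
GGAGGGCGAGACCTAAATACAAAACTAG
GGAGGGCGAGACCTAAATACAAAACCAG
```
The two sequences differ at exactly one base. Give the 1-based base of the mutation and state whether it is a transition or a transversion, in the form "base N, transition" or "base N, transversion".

base 26, transition

The sequences differ only at base 26: T→C (pyrimidine→pyrimidine), a transition.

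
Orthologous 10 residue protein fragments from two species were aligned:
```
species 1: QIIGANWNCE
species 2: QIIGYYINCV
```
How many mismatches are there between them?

4

Comparing position by position, 4 positions differ: 5 (A/Y), 6 (N/Y), 7 (W/I), 10 (E/V).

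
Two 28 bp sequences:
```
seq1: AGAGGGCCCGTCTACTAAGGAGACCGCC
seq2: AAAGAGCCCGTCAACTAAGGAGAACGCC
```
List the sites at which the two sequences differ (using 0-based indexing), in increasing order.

1, 4, 12, 23

Scanning 0-based: 1: G/A; 4: G/A; 12: T/A; 23: C/A.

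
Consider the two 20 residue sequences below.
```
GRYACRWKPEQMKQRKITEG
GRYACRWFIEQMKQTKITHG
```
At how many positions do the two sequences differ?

4

Comparing position by position, 4 positions differ: 8 (K/F), 9 (P/I), 15 (R/T), 19 (E/H).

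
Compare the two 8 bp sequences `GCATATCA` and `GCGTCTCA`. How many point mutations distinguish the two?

2

The sequences differ at positions 3, 5 (1-based) — 2 in total.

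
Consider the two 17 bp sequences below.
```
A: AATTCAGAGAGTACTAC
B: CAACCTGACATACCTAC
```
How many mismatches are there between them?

8

Comparing position by position, 8 positions differ: 1 (A/C), 3 (T/A), 4 (T/C), 6 (A/T), 9 (G/C), 11 (G/T), 12 (T/A), 13 (A/C).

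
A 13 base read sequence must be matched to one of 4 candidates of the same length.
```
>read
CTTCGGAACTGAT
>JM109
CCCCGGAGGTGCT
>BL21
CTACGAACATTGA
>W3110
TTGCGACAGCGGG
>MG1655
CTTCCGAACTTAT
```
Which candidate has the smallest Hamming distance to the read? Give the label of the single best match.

JM109 differs at 5 sites; BL21 differs at 7 sites; W3110 differs at 8 sites; MG1655 differs at 2 sites. The closest is MG1655.

MG1655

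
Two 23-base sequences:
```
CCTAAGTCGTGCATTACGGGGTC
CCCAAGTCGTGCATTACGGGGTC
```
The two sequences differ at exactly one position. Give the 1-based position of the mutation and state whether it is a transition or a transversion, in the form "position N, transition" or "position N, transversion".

position 3, transition

The sequences differ only at position 3: T→C (pyrimidine→pyrimidine), a transition.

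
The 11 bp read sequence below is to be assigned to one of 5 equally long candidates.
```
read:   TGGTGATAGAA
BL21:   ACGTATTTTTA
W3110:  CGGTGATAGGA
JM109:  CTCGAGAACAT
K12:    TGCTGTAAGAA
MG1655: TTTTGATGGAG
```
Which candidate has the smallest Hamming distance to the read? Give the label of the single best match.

BL21 differs at 7 sites; W3110 differs at 2 sites; JM109 differs at 9 sites; K12 differs at 3 sites; MG1655 differs at 4 sites. The closest is W3110.

W3110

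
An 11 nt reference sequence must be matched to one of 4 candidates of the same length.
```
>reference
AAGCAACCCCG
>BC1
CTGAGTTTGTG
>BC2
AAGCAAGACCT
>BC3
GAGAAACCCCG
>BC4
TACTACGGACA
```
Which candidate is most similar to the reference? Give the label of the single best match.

BC3

Hamming distances to reference — BC1: 9; BC2: 3; BC3: 2; BC4: 8.
Smallest is BC3 with 2 mismatches.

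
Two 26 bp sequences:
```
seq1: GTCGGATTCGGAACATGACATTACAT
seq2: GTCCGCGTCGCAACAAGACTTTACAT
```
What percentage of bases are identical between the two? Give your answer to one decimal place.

76.9%

6 positions differ (4, 6, 7, 11, 16, 20), so 20 of 26 match: 20/26 = 76.92%.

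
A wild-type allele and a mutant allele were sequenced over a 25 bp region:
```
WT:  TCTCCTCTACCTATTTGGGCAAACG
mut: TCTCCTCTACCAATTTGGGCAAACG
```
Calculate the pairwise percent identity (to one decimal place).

Mismatch at position 12 (1-based): 1 of 25.
Identical positions: 24/25 = 96% → 96.0%.

96.0%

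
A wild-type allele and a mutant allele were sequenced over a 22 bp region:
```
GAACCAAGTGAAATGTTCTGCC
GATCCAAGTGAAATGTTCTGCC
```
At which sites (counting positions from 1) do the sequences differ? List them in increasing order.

3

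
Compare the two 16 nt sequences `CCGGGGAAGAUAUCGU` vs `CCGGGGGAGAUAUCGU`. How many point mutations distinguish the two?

The sequences differ at positions 7 (1-based) — 1 in total.

1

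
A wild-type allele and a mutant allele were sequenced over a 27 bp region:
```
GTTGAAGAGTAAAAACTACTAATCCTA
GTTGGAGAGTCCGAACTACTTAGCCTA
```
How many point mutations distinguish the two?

6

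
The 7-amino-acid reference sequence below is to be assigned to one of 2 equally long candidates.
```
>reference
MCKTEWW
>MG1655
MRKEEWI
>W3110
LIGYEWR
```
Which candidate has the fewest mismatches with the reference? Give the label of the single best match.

Hamming distances to reference — MG1655: 3; W3110: 5.
Smallest is MG1655 with 3 mismatches.

MG1655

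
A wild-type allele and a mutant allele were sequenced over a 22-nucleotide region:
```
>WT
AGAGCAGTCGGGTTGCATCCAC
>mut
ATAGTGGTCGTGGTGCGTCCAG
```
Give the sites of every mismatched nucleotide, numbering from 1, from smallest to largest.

Scanning 1-based: 2: G/T; 5: C/T; 6: A/G; 11: G/T; 13: T/G; 17: A/G; 22: C/G.

2, 5, 6, 11, 13, 17, 22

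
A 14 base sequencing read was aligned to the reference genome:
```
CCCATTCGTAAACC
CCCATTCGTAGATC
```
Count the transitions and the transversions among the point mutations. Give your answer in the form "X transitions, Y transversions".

Mismatches (1-based):
base 11: A→G (purine→purine, transition)
base 13: C→T (pyrimidine→pyrimidine, transition)

2 transitions, 0 transversions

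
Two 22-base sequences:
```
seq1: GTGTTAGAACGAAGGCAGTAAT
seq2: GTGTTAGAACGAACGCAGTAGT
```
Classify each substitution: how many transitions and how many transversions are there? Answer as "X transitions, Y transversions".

1 transition, 1 transversion

Transitions (purine↔purine or pyrimidine↔pyrimidine): 21 A→G.
Transversions (purine↔pyrimidine): 14 G→C.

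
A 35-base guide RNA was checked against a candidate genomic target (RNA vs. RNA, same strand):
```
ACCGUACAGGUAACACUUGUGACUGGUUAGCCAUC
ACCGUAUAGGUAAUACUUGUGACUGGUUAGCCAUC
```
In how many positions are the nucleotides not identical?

2

Comparing position by position, 2 positions differ: 7 (C/U), 14 (C/U).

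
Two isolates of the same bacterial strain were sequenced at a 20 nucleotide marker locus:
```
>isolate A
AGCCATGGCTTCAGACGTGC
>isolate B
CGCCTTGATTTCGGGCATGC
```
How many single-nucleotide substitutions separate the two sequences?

Comparing position by position, 7 bases differ: 1 (A/C), 5 (A/T), 8 (G/A), 9 (C/T), 13 (A/G), 15 (A/G), 17 (G/A).

7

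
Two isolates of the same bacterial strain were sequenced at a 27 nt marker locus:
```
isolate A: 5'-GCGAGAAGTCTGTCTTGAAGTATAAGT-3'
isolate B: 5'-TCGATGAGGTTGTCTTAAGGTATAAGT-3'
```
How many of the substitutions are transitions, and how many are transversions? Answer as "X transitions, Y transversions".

4 transitions, 3 transversions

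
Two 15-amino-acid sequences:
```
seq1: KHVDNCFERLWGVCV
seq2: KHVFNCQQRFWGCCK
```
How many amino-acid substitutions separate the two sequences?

The sequences differ at residues 4, 7, 8, 10, 13, 15 (1-based) — 6 in total.

6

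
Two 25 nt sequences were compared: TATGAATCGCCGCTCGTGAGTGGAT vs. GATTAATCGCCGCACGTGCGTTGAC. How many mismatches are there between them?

Comparing position by position, 6 bases differ: 1 (T/G), 4 (G/T), 14 (T/A), 19 (A/C), 22 (G/T), 25 (T/C).

6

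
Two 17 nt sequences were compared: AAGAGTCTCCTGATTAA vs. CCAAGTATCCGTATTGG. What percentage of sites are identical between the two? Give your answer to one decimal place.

8 positions differ (1, 2, 3, 7, 11, 12, 16, 17), so 9 of 17 match: 9/17 = 52.94%.

52.9%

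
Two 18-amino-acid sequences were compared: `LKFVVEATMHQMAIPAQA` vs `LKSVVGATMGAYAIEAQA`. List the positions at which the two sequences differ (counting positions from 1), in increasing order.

Scanning 1-based: 3: F/S; 6: E/G; 10: H/G; 11: Q/A; 12: M/Y; 15: P/E.

3, 6, 10, 11, 12, 15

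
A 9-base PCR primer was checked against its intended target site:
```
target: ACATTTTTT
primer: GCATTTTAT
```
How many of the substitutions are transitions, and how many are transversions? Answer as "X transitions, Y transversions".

Transitions (purine↔purine or pyrimidine↔pyrimidine): 1 A→G.
Transversions (purine↔pyrimidine): 8 T→A.

1 transition, 1 transversion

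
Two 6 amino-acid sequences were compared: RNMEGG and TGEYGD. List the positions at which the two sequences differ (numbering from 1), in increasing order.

1, 2, 3, 4, 6

Differences at position 1 (R→T), position 2 (N→G), position 3 (M→E), position 4 (E→Y), position 6 (G→D).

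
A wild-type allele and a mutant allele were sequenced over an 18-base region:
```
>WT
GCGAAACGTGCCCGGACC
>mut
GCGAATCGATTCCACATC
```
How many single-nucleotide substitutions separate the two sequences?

Comparing position by position, 7 bases differ: 6 (A/T), 9 (T/A), 10 (G/T), 11 (C/T), 14 (G/A), 15 (G/C), 17 (C/T).

7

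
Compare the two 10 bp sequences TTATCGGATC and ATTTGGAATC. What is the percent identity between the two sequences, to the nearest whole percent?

Mismatches at positions 1, 3, 5, 7 (1-based): 4 of 10.
Identical positions: 6/10 = 60% → 60%.

60%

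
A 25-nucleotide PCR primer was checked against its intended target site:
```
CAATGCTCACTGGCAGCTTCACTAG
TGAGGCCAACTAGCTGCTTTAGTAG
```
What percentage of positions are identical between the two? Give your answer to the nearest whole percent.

Mismatches at positions 1, 2, 4, 7, 8, 12, 15, 20, 22 (1-based): 9 of 25.
Identical positions: 16/25 = 64% → 64%.

64%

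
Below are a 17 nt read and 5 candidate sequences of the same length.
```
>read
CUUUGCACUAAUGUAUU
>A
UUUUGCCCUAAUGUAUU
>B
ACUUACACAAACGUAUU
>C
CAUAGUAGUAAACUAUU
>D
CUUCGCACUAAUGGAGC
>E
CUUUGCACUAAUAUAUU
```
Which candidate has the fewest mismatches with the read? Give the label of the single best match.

A differs at 2 positions; B differs at 5 positions; C differs at 6 positions; D differs at 4 positions; E differs at 1 position. The closest is E.

E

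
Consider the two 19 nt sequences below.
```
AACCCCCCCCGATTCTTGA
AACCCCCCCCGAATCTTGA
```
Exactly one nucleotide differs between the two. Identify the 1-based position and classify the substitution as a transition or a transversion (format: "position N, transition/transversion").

Position 13 changes T→A. T is a pyrimidine and A is a purine, so this is a transversion.

position 13, transversion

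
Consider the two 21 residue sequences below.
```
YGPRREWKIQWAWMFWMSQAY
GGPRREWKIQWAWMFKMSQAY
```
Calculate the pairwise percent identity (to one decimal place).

90.5%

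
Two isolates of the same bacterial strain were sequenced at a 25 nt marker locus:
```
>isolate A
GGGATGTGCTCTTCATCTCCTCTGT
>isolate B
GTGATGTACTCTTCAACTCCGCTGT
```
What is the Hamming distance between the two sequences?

4

Mismatches (1-based): site 2: G→T; site 8: G→A; site 16: T→A; site 21: T→G.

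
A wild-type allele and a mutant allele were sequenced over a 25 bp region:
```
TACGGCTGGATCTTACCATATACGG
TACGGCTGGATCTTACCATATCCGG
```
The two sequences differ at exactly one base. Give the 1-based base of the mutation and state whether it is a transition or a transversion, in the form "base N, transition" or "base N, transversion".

The sequences differ only at base 22: A→C (purine→pyrimidine), a transversion.

base 22, transversion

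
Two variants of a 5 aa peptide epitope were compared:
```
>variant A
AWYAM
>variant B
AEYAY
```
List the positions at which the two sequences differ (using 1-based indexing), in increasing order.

Scanning 1-based: 2: W/E; 5: M/Y.

2, 5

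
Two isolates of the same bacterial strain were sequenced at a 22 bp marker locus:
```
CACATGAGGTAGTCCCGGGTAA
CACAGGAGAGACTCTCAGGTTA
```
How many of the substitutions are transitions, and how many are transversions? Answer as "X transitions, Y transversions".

3 transitions, 4 transversions

Mismatches (1-based):
base 5: T→G (pyrimidine→purine, transversion)
base 9: G→A (purine→purine, transition)
base 10: T→G (pyrimidine→purine, transversion)
base 12: G→C (purine→pyrimidine, transversion)
base 15: C→T (pyrimidine→pyrimidine, transition)
base 17: G→A (purine→purine, transition)
base 21: A→T (purine→pyrimidine, transversion)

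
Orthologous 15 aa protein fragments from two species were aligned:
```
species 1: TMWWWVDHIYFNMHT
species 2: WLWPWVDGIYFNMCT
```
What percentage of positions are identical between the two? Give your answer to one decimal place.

Mismatches at positions 1, 2, 4, 8, 14 (1-based): 5 of 15.
Identical positions: 10/15 = 66.67% → 66.7%.

66.7%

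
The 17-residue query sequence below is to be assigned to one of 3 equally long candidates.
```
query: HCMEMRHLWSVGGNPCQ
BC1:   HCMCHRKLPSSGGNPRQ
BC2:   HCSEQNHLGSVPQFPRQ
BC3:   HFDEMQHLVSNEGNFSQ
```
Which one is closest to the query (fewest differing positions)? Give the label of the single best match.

Hamming distances to query — BC1: 6; BC2: 8; BC3: 8.
Smallest is BC1 with 6 mismatches.

BC1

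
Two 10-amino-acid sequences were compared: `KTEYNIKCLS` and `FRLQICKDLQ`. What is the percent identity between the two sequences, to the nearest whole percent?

20%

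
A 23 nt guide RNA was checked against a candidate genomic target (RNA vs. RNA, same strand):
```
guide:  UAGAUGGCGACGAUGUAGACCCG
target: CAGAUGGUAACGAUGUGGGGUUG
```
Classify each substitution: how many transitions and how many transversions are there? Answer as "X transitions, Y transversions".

7 transitions, 1 transversion

Transitions (purine↔purine or pyrimidine↔pyrimidine): 1 U→C, 8 C→U, 9 G→A, 17 A→G, 19 A→G, 21 C→U, 22 C→U.
Transversions (purine↔pyrimidine): 20 C→G.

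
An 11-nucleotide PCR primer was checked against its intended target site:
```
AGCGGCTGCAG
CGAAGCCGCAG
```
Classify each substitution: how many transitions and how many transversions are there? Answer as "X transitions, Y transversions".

2 transitions, 2 transversions

Transitions (purine↔purine or pyrimidine↔pyrimidine): 4 G→A, 7 T→C.
Transversions (purine↔pyrimidine): 1 A→C, 3 C→A.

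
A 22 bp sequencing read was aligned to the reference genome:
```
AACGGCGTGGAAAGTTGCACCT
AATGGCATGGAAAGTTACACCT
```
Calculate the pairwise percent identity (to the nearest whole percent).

Mismatches at positions 3, 7, 17 (1-based): 3 of 22.
Identical positions: 19/22 = 86.36% → 86%.

86%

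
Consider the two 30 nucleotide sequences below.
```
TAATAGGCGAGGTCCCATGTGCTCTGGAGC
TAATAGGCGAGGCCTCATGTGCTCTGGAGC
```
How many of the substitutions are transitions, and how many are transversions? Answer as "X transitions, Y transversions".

2 transitions, 0 transversions

Transitions (purine↔purine or pyrimidine↔pyrimidine): 13 T→C, 15 C→T.
Transversions (purine↔pyrimidine): none.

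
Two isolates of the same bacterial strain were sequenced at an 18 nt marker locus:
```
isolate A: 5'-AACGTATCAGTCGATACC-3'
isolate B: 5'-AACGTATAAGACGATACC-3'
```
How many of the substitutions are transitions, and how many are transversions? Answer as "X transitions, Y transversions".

0 transitions, 2 transversions

Transitions (purine↔purine or pyrimidine↔pyrimidine): none.
Transversions (purine↔pyrimidine): 8 C→A, 11 T→A.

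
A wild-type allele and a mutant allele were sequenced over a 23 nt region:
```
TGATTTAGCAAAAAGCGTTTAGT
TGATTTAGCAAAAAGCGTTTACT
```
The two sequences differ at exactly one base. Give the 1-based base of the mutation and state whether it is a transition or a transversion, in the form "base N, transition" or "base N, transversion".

base 22, transversion

The sequences differ only at base 22: G→C (purine→pyrimidine), a transversion.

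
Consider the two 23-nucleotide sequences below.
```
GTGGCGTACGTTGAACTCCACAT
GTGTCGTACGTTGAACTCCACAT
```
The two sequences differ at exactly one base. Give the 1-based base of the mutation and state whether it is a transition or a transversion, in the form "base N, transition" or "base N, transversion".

The sequences differ only at base 4: G→T (purine→pyrimidine), a transversion.

base 4, transversion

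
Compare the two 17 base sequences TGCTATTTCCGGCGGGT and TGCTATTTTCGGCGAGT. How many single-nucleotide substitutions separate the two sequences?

The sequences differ at positions 9, 15 (1-based) — 2 in total.

2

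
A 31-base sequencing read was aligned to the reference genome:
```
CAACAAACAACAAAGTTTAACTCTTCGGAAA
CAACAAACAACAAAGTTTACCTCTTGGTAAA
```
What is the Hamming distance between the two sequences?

3

Mismatches (1-based): position 20: A→C; position 26: C→G; position 28: G→T.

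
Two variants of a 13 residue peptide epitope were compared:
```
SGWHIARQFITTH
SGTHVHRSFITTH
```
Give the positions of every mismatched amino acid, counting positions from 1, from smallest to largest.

3, 5, 6, 8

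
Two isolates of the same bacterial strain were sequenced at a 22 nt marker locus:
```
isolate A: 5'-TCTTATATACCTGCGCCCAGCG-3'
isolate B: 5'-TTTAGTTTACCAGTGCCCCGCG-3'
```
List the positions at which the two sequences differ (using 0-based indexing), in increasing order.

1, 3, 4, 6, 11, 13, 18

Scanning 0-based: 1: C/T; 3: T/A; 4: A/G; 6: A/T; 11: T/A; 13: C/T; 18: A/C.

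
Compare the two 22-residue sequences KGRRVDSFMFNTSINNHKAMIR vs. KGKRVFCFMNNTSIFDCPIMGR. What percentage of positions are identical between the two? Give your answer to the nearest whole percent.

Mismatches at positions 3, 6, 7, 10, 15, 16, 17, 18, 19, 21 (1-based): 10 of 22.
Identical positions: 12/22 = 54.55% → 55%.

55%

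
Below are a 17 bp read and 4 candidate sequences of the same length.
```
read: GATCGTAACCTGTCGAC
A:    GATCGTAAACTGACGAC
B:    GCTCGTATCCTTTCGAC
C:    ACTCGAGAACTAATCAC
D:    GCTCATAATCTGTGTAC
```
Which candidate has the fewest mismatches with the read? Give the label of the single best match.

A

Hamming distances to read — A: 2; B: 3; C: 9; D: 5.
Smallest is A with 2 mismatches.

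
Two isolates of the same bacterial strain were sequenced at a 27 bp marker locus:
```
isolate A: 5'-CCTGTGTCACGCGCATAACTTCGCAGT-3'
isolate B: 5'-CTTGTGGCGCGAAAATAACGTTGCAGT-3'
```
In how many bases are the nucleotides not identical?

Comparing position by position, 8 bases differ: 2 (C/T), 7 (T/G), 9 (A/G), 12 (C/A), 13 (G/A), 14 (C/A), 20 (T/G), 22 (C/T).

8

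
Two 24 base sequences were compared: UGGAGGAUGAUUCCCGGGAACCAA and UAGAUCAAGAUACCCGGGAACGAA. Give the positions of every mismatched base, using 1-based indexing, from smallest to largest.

Scanning 1-based: 2: G/A; 5: G/U; 6: G/C; 8: U/A; 12: U/A; 22: C/G.

2, 5, 6, 8, 12, 22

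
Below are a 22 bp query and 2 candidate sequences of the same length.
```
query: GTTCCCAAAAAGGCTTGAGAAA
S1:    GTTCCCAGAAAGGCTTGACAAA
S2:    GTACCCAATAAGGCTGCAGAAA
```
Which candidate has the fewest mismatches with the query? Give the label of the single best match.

S1

S1 differs at 2 bases; S2 differs at 4 bases. The closest is S1.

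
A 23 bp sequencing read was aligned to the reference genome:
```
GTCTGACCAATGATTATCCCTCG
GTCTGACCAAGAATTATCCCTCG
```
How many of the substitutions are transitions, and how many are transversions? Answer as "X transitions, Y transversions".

Transitions (purine↔purine or pyrimidine↔pyrimidine): 12 G→A.
Transversions (purine↔pyrimidine): 11 T→G.

1 transition, 1 transversion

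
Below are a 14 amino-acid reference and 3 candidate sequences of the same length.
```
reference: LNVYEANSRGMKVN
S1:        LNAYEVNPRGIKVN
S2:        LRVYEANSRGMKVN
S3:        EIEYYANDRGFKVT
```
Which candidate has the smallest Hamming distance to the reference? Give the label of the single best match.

S2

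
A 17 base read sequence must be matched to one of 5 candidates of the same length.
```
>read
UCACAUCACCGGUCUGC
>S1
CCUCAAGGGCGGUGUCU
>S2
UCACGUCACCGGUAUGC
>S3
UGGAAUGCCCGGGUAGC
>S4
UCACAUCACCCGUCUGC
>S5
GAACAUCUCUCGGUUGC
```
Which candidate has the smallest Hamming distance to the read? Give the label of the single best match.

S4

S1 differs at 9 positions; S2 differs at 2 positions; S3 differs at 8 positions; S4 differs at 1 position; S5 differs at 7 positions. The closest is S4.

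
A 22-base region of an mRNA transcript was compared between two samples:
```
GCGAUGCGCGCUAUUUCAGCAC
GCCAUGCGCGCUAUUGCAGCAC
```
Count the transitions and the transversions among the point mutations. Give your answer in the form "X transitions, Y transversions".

Transitions (purine↔purine or pyrimidine↔pyrimidine): none.
Transversions (purine↔pyrimidine): 3 G→C, 16 U→G.

0 transitions, 2 transversions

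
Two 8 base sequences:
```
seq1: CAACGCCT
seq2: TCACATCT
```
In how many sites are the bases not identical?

Comparing position by position, 4 sites differ: 1 (C/T), 2 (A/C), 5 (G/A), 6 (C/T).

4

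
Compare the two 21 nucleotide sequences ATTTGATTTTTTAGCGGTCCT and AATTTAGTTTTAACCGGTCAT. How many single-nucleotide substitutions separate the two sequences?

6

Comparing position by position, 6 bases differ: 2 (T/A), 5 (G/T), 7 (T/G), 12 (T/A), 14 (G/C), 20 (C/A).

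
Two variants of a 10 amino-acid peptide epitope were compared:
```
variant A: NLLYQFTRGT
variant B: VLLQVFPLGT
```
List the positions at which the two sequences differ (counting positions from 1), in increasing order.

1, 4, 5, 7, 8

Differences at position 1 (N→V), position 4 (Y→Q), position 5 (Q→V), position 7 (T→P), position 8 (R→L).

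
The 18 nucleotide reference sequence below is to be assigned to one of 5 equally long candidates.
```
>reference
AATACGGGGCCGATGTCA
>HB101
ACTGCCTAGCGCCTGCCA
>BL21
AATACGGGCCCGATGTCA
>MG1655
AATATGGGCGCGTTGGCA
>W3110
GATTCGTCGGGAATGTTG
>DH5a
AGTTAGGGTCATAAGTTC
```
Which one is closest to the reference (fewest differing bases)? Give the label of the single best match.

BL21

HB101 differs at 9 bases; BL21 differs at 1 base; MG1655 differs at 5 bases; W3110 differs at 9 bases; DH5a differs at 9 bases. The closest is BL21.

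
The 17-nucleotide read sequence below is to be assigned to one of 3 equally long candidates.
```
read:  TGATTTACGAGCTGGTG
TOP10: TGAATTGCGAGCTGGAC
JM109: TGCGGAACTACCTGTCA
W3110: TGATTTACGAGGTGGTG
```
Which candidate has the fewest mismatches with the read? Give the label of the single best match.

W3110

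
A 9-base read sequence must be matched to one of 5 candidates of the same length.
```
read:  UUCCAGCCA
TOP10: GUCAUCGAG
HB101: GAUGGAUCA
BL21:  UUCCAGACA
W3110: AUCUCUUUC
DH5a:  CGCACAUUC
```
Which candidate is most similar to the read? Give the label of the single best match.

BL21

TOP10 differs at 7 sites; HB101 differs at 7 sites; BL21 differs at 1 site; W3110 differs at 7 sites; DH5a differs at 8 sites. The closest is BL21.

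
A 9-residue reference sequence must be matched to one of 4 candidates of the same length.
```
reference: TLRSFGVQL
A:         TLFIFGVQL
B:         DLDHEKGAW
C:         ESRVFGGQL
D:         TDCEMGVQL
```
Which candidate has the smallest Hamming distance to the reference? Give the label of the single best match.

A

Hamming distances to reference — A: 2; B: 8; C: 4; D: 4.
Smallest is A with 2 mismatches.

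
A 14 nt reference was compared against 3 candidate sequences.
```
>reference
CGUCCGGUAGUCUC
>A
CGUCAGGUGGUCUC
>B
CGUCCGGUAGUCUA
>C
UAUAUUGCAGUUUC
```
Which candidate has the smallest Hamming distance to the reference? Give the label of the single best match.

A differs at 2 bases; B differs at 1 base; C differs at 7 bases. The closest is B.

B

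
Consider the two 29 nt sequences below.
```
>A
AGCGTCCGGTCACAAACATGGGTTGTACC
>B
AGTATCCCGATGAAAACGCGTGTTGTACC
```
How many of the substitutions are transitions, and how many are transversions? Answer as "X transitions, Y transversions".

6 transitions, 4 transversions

Mismatches (1-based):
site 3: C→T (pyrimidine→pyrimidine, transition)
site 4: G→A (purine→purine, transition)
site 8: G→C (purine→pyrimidine, transversion)
site 10: T→A (pyrimidine→purine, transversion)
site 11: C→T (pyrimidine→pyrimidine, transition)
site 12: A→G (purine→purine, transition)
site 13: C→A (pyrimidine→purine, transversion)
site 18: A→G (purine→purine, transition)
site 19: T→C (pyrimidine→pyrimidine, transition)
site 21: G→T (purine→pyrimidine, transversion)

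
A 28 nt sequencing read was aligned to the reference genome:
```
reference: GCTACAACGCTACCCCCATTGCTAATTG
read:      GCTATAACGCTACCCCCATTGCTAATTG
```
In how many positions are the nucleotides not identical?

1

Mismatches (1-based): position 5: C→T.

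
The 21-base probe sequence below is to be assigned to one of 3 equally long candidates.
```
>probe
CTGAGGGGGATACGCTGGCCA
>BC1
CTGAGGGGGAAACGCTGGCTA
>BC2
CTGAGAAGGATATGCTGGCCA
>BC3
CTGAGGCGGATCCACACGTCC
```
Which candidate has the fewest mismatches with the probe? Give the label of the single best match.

BC1 differs at 2 positions; BC2 differs at 3 positions; BC3 differs at 7 positions. The closest is BC1.

BC1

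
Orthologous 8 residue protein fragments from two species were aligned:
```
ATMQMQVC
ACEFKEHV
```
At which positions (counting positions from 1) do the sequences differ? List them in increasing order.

Scanning 1-based: 2: T/C; 3: M/E; 4: Q/F; 5: M/K; 6: Q/E; 7: V/H; 8: C/V.

2, 3, 4, 5, 6, 7, 8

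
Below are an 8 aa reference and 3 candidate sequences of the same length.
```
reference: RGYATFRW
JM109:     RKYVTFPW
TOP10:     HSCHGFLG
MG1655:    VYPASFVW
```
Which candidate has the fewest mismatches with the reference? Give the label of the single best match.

Hamming distances to reference — JM109: 3; TOP10: 7; MG1655: 5.
Smallest is JM109 with 3 mismatches.

JM109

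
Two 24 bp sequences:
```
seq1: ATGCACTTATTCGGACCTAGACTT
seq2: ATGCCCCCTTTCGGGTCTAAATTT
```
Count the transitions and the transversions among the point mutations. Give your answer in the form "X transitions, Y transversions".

Mismatches (1-based):
position 5: A→C (purine→pyrimidine, transversion)
position 7: T→C (pyrimidine→pyrimidine, transition)
position 8: T→C (pyrimidine→pyrimidine, transition)
position 9: A→T (purine→pyrimidine, transversion)
position 15: A→G (purine→purine, transition)
position 16: C→T (pyrimidine→pyrimidine, transition)
position 20: G→A (purine→purine, transition)
position 22: C→T (pyrimidine→pyrimidine, transition)

6 transitions, 2 transversions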